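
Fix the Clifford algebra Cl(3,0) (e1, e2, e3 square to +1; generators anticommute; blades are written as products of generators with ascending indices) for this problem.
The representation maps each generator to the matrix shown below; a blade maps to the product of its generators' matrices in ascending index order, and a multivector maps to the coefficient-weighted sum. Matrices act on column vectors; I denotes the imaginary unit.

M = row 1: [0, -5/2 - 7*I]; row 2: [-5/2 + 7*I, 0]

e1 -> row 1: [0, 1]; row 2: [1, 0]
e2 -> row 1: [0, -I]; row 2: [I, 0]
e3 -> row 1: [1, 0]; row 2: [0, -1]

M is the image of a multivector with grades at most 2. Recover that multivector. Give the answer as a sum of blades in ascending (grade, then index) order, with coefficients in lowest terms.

Method: 1, rho(e1), rho(e2), rho(e3) form a trace-orthogonal basis of the 2x2 complex matrices (tr(X Y) = 2 if X = Y, else 0), so M = m0*1 + m1*rho(e1) + m2*rho(e2) + m3*rho(e3) with m0 = tr(M)/2 = 0, m1 = tr(M rho(e1))/2 = -5/2, m2 = tr(M rho(e2))/2 = 7, m3 = tr(M rho(e3))/2 = 0.
Multiplying table entries, the bivector images are rho(e1 e2) = I*rho(e3), rho(e1 e3) = -I*rho(e2), rho(e2 e3) = I*rho(e1); with real blade coefficients the real parts of m0..m3 are the coefficients of 1, e1, e2, e3 and the imaginary parts give the bivectors (e2 e3: Im m1, e1 e3: -Im m2, e1 e2: Im m3).
Answer: -5/2*e1 + 7*e2


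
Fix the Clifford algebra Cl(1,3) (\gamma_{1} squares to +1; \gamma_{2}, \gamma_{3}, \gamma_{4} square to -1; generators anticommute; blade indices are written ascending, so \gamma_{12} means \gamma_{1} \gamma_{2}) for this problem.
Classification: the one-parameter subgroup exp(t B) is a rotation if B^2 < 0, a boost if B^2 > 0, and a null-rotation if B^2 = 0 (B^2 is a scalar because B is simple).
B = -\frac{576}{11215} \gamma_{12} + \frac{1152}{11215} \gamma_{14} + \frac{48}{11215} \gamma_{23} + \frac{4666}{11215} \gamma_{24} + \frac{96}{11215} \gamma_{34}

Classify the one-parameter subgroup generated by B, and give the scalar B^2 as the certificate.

B^2 term by term: the squares give (-\frac{576}{11215})^2*(\gamma_{12})^2 + (\frac{1152}{11215})^2*(\gamma_{14})^2 + (\frac{48}{11215})^2*(\gamma_{23})^2 + (\frac{4666}{11215})^2*(\gamma_{24})^2 + (\frac{96}{11215})^2*(\gamma_{34})^2 = \frac{331776}{125776225}*(+1) + \frac{1327104}{125776225}*(+1) + \frac{2304}{125776225}*(-1) + \frac{21771556}{125776225}*(-1) + \frac{9216}{125776225}*(-1) = -\frac{4}{25} (each basis 2-blade squares to minus the product of its generators' squares); cross terms between blades sharing an index anticommute and cancel; the commuting (index-disjoint) pairs give grade-4 terms 2*c*c'*(blade product), which cancel blade by blade — \gamma_{1234}: -\frac{110592}{125776225} + \frac{110592}{125776225} = 0 — confirming B is simple. So B^2 = -\frac{4}{25}.
Answer: rotation, certificate B^2 = -\frac{4}{25}. Note: conjugating B changes its blade decomposition but never the scalar B^2 = -\frac{4}{25}, whose sign settles the classification.


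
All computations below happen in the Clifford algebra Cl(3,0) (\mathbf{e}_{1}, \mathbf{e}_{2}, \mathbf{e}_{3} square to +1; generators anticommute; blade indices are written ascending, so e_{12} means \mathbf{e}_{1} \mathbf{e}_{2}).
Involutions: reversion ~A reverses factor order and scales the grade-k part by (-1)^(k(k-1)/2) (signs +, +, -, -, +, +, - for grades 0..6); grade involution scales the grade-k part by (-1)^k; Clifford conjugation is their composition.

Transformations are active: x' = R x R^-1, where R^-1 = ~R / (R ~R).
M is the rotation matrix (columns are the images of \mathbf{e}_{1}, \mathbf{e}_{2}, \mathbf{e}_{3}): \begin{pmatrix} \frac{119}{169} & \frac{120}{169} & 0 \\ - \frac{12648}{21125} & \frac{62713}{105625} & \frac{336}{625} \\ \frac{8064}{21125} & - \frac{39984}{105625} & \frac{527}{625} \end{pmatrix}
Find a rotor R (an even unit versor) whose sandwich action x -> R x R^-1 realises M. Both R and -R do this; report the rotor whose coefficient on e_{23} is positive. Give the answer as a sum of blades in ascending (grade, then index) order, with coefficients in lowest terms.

Method: write R = a + b12*e_{12} + b13*e_{13} + b23*e_{23} with a^2 + b12^2 + b13^2 + b23^2 = 1 (so R^-1 = ~R). Expanding the columns R e_j ~R gives tr M = 4a^2 - 1 and, from the antisymmetric part, M21 - M12 = -4a*b12, M13 - M31 = 4a*b13, M32 - M23 = -4a*b23.
Here tr M = \frac{226151}{105625}, so a^2 = (1 + tr M)/4 = \frac{82944}{105625} and a = ±\frac{288}{325}. Taking a = \frac{288}{325}: M21 - M12 = -\frac{27648}{21125}, M13 - M31 = -\frac{8064}{21125}, M32 - M23 = -\frac{96768}{105625}, giving b12 = \frac{24}{65}, b13 = -\frac{7}{65}, b23 = \frac{84}{325}, i.e. R = \frac{288}{325} + \frac{24}{65} e_{12} - \frac{7}{65} e_{13} + \frac{84}{325} e_{23}.
Its e_{23} coefficient is already positive.
Answer: \frac{288}{325} + \frac{24}{65} e_{12} - \frac{7}{65} e_{13} + \frac{84}{325} e_{23}. Key observation: the double cover Spin(3) -> SO(3) sends R and -R to the same matrix (trace \frac{226151}{105625} here), so the stated sign of the e_{23} coefficient is what selects one sheet.


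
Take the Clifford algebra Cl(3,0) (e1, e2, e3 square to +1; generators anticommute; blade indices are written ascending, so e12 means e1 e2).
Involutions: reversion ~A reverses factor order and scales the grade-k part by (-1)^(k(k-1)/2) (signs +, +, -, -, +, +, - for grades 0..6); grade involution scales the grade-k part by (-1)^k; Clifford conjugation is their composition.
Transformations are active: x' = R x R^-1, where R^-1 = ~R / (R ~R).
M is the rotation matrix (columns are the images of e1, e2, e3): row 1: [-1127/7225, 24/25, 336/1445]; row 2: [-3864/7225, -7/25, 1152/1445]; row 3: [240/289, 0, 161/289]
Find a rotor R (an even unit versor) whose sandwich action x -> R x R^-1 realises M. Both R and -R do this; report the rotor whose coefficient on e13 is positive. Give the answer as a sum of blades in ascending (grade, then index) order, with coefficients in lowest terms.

Method: write R = a + b12*e12 + b13*e13 + b23*e23 with a^2 + b12^2 + b13^2 + b23^2 = 1 (so R^-1 = ~R). Expanding the columns R e_j ~R gives tr M = 4a^2 - 1 and, from the antisymmetric part, M21 - M12 = -4a*b12, M13 - M31 = 4a*b13, M32 - M23 = -4a*b23.
Here tr M = 35/289, so a^2 = (1 + tr M)/4 = 81/289 and a = ±9/17. Taking a = 9/17: M21 - M12 = -432/289, M13 - M31 = -864/1445, M32 - M23 = -1152/1445, giving b12 = 12/17, b13 = -24/85, b23 = 32/85, i.e. R = 9/17 + 12/17*e12 - 24/85*e13 + 32/85*e23.
Its e13 coefficient is negative, so report the other preimage -R.
Answer: -9/17 - 12/17*e12 + 24/85*e13 - 32/85*e23. Note: both R and -R realise this M (trace 35/289); the covering map identifies them, and the e13-coefficient sign is the tie-breaker.


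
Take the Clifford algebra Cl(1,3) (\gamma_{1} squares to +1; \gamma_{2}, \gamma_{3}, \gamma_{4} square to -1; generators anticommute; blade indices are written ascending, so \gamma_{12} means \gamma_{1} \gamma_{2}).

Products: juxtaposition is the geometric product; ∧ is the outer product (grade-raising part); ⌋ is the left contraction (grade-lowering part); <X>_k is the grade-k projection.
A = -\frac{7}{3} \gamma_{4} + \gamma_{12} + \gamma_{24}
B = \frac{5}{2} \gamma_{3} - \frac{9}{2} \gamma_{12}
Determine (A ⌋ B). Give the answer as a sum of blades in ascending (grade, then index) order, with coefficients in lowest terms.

step 1: -\frac{9}{2}
Answer: -\frac{9}{2}


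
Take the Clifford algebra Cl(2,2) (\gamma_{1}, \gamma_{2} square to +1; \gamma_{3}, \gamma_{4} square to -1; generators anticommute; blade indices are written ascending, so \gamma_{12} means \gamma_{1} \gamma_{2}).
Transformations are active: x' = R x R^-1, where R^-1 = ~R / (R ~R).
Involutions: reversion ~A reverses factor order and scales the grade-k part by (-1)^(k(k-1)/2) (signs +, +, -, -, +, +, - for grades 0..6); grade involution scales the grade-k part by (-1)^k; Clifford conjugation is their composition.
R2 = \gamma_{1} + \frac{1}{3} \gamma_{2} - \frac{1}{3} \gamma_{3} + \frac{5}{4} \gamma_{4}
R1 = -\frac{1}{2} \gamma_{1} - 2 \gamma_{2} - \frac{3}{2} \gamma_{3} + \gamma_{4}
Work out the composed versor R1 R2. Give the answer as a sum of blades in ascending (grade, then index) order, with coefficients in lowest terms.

Distribute over the terms of R1 (each basis-blade product reordered to ascending indices, repeated generators contracted through their squares):
(-\frac{1}{2} \gamma_{1}) R2 = -\frac{1}{2} - \frac{1}{6} \gamma_{12} + \frac{1}{6} \gamma_{13} - \frac{5}{8} \gamma_{14}
(-2 \gamma_{2}) R2 = -\frac{2}{3} + 2 \gamma_{12} + \frac{2}{3} \gamma_{23} - \frac{5}{2} \gamma_{24}
(-\frac{3}{2} \gamma_{3}) R2 = -\frac{1}{2} + \frac{3}{2} \gamma_{13} + \frac{1}{2} \gamma_{23} - \frac{15}{8} \gamma_{34}
(\gamma_{4}) R2 = -\frac{5}{4} - \gamma_{14} - \frac{1}{3} \gamma_{24} + \frac{1}{3} \gamma_{34}
Summing the partial products and collecting blades:
Answer: -\frac{35}{12} + \frac{11}{6} \gamma_{12} + \frac{5}{3} \gamma_{13} - \frac{13}{8} \gamma_{14} + \frac{7}{6} \gamma_{23} - \frac{17}{6} \gamma_{24} - \frac{37}{24} \gamma_{34}


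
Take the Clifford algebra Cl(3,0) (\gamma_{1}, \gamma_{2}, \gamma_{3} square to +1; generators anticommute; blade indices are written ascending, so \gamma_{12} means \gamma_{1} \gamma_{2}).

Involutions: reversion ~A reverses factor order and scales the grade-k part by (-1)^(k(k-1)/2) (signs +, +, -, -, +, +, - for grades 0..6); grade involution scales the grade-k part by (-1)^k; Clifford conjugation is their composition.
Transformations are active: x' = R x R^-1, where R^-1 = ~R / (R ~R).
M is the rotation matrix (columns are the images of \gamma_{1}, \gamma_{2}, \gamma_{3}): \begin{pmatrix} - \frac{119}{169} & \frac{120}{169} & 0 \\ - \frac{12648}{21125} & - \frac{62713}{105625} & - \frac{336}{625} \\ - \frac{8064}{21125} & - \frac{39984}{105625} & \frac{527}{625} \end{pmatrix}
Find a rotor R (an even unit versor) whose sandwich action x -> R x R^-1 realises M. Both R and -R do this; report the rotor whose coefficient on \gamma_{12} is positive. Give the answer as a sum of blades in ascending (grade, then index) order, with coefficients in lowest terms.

Method: write R = a + b12*\gamma_{12} + b13*\gamma_{13} + b23*\gamma_{23} with a^2 + b12^2 + b13^2 + b23^2 = 1 (so R^-1 = ~R). Expanding the columns R e_j ~R gives tr M = 4a^2 - 1 and, from the antisymmetric part, M21 - M12 = -4a*b12, M13 - M31 = 4a*b13, M32 - M23 = -4a*b23.
Here tr M = -\frac{1921}{4225}, so a^2 = (1 + tr M)/4 = \frac{576}{4225} and a = ±\frac{24}{65}. Taking a = \frac{24}{65}: M21 - M12 = -\frac{27648}{21125}, M13 - M31 = \frac{8064}{21125}, M32 - M23 = \frac{672}{4225}, giving b12 = \frac{288}{325}, b13 = \frac{84}{325}, b23 = -\frac{7}{65}, i.e. R = \frac{24}{65} + \frac{288}{325} \gamma_{12} + \frac{84}{325} \gamma_{13} - \frac{7}{65} \gamma_{23}.
Its \gamma_{12} coefficient is already positive.
Answer: \frac{24}{65} + \frac{288}{325} \gamma_{12} + \frac{84}{325} \gamma_{13} - \frac{7}{65} \gamma_{23}. Recall the cover is two-to-one: with M of trace -\frac{1921}{4225}, both preimages act alike, and the stated \gamma_{12} sign chooses the sheet.


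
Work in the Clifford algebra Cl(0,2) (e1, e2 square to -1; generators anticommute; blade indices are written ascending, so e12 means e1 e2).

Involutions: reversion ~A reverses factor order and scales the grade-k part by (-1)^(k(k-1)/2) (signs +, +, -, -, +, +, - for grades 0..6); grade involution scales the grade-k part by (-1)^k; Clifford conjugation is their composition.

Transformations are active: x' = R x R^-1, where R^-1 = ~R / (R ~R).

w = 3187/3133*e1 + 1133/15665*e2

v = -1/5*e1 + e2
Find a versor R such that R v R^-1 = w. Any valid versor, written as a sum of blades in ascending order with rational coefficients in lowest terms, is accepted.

Construction: equal norms (both -26/25) license R = v + w = 12802/15665*e1 + 16798/15665*e2 — nothing changes along that direction, while (v - w)/2 changes sign, so v maps onto w.
Answer: 12802/15665*e1 + 16798/15665*e2


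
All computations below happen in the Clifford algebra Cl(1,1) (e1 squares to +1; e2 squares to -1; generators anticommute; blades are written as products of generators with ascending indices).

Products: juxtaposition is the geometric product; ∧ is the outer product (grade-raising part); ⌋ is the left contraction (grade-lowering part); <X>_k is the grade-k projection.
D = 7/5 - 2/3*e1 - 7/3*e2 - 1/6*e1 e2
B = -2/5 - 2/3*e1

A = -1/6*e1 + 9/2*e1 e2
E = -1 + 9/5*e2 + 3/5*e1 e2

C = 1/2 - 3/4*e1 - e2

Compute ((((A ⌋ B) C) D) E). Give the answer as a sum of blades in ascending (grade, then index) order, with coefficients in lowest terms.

step 1: 1/9
step 2: 1/18 - 1/12*e1 - 1/9*e2
step 3: -17/135 - 73/540*e1 - 293/1080*e2 + 1/9*e1 e2
step 4: 3677/5400 - 1229/5400*e1 - 197/5400*e2 - 43/100*e1 e2
Answer: 3677/5400 - 1229/5400*e1 - 197/5400*e2 - 43/100*e1 e2


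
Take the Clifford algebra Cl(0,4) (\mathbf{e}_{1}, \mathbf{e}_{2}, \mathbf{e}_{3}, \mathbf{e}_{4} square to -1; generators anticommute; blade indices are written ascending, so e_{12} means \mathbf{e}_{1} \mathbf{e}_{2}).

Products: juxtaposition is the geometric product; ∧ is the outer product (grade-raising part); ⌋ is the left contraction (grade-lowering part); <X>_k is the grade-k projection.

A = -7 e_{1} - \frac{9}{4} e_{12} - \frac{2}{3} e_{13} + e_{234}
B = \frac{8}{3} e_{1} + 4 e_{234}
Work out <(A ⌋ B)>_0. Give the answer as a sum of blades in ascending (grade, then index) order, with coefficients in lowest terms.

step 1: \frac{68}{3}
step 2: \frac{68}{3}
Answer: \frac{68}{3}


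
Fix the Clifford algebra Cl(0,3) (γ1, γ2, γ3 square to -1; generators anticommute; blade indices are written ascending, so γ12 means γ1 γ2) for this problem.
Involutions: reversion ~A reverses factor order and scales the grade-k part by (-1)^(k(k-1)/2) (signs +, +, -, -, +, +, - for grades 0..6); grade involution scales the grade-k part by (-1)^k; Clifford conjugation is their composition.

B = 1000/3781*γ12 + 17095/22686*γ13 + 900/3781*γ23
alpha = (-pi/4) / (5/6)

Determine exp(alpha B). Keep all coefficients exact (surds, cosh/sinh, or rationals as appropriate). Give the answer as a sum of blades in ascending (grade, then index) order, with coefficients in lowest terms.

B^2 term by term: the squares give (1000/3781)^2*(γ12)^2 + (17095/22686)^2*(γ13)^2 + (900/3781)^2*(γ23)^2 = 1000000/14295961*(-1) + 292239025/514654596*(-1) + 810000/14295961*(-1) = -25/36 (each basis 2-blade squares to minus the product of its generators' squares); cross terms between blades sharing an index anticommute and cancel. So B^2 = -25/36.
B^2 = -25/36 — a negative square means the series sums to a rotation: l = 5/6, alpha*l = -pi/4, so exp(alpha B) = cos(-pi/4) + (sin(-pi/4)/(5/6))*B = sqrt(2)/2 + (-3*sqrt(2)/5)*B.
Answer: sqrt(2)/2 - 600*sqrt(2)/3781*γ12 - 3419*sqrt(2)/7562*γ13 - 540*sqrt(2)/3781*γ23


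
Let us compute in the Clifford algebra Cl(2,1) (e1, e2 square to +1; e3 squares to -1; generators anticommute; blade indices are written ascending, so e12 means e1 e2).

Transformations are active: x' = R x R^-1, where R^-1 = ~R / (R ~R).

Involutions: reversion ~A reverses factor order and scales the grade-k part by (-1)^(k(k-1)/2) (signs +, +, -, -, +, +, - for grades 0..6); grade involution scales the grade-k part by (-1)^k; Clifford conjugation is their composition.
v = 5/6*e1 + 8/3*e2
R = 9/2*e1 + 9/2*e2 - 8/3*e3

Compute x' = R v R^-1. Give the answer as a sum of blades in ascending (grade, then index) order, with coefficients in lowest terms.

~R = 9/2*e1 + 9/2*e2 - 8/3*e3, and R ~R = 601/18, so R^-1 = ~R / (601/18).
R v = 63/4 + 33/4*e12 + 20/9*e13 + 64/9*e23
Answer: 6152/1803*e1 + 5693/3606*e2 - 1512/601*e3


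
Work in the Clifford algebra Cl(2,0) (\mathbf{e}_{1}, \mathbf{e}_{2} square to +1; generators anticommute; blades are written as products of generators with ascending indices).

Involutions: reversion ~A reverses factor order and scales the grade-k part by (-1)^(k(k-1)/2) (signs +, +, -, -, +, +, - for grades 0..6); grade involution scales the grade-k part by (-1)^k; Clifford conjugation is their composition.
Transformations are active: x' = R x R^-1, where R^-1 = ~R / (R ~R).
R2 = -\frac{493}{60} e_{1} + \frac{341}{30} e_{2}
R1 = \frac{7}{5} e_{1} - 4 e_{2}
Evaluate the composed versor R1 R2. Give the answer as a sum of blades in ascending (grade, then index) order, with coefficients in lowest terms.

Distribute over the terms of R1 (each basis-blade product reordered to ascending indices, repeated generators contracted through their squares):
(\frac{7}{5} e_{1}) R2 = -\frac{3451}{300} + \frac{2387}{150} e_{1} e_{2}
(-4 e_{2}) R2 = -\frac{682}{15} - \frac{493}{15} e_{1} e_{2}
Summing the partial products and collecting blades:
Answer: -\frac{5697}{100} - \frac{2543}{150} e_{1} e_{2}


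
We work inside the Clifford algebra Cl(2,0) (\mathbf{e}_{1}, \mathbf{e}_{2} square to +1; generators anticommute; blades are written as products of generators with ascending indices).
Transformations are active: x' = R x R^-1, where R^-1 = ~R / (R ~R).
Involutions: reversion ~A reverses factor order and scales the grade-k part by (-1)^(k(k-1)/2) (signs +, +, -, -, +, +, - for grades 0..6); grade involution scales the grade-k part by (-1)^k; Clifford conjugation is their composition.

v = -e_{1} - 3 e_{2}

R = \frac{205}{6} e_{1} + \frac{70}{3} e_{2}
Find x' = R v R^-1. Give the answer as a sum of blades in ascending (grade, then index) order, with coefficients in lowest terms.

~R = \frac{205}{6} e_{1} + \frac{70}{3} e_{2}, and R ~R = \frac{61625}{36}, so R^-1 = ~R / (\frac{61625}{36}).
R v = -\frac{625}{6} - \frac{475}{6} e_{1} e_{2}
Answer: -\frac{1557}{493} e_{1} + \frac{79}{493} e_{2}


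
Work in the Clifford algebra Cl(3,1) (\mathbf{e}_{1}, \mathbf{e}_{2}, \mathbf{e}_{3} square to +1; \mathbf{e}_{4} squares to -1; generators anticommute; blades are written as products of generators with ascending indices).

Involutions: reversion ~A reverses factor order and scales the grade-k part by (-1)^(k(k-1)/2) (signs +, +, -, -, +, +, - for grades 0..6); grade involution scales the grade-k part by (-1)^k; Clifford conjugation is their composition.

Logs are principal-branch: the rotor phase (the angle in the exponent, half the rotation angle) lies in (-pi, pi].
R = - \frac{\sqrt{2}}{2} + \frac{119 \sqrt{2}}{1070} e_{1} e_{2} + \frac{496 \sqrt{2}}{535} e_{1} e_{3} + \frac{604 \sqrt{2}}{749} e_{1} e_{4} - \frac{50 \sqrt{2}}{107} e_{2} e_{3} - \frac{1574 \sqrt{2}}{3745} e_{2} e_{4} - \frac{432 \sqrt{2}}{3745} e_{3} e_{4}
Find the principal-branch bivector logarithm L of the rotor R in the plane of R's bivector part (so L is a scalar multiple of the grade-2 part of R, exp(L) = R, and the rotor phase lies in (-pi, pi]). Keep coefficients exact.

The scalar part of R is - \frac{\sqrt{2}}{2}, which fixes the principal-branch rotor phase; the unit plane is then the bivector part divided by the sine of that phase, and L is that plane scaled by the phase.
Concretely: cos(phase) = - \frac{\sqrt{2}}{2} gives phase = ±\frac{3 \pi}{4}, and since phase/sin(phase) is even the sign is immaterial: L = (phase/sin(phase)) * <R>_2 = (\frac{3 \sqrt{2} \pi}{4}) * <R>_2.
Answer: \frac{357 \pi}{2140} e_{1} e_{2} + \frac{744 \pi}{535} e_{1} e_{3} + \frac{906 \pi}{749} e_{1} e_{4} - \frac{75 \pi}{107} e_{2} e_{3} - \frac{2361 \pi}{3745} e_{2} e_{4} - \frac{648 \pi}{3745} e_{3} e_{4}


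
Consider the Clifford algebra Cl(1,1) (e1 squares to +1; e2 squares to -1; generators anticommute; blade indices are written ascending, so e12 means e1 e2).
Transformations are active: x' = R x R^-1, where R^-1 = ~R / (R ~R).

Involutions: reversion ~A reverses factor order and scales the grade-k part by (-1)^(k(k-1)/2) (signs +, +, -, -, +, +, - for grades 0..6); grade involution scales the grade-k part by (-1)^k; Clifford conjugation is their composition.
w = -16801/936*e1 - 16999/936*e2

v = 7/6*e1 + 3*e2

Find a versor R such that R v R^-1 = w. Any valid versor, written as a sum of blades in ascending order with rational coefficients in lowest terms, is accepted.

Construction: equal norms (both -275/36) license R = v + w = -15709/936*e1 - 14191/936*e2 — nothing changes along that direction, while (v - w)/2 changes sign, so v maps onto w.
Answer: -15709/936*e1 - 14191/936*e2


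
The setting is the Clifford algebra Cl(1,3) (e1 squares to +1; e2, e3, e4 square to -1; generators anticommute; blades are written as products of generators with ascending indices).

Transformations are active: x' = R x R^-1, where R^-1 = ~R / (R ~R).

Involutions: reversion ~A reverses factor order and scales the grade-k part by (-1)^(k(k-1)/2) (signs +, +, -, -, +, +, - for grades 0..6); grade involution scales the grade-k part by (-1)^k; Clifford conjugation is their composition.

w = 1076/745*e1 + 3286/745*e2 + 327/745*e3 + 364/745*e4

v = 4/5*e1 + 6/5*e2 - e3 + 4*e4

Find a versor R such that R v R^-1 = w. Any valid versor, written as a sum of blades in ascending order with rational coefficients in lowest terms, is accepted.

Why this works: both vectors square to -89/5, so q(v) = q(w) and R = v + w = 1672/745*e1 + 836/149*e2 - 418/745*e3 + 3344/745*e4 carries v to w — its own direction survives, the complement (v - w)/2 flips.
Answer: 1672/745*e1 + 836/149*e2 - 418/745*e3 + 3344/745*e4


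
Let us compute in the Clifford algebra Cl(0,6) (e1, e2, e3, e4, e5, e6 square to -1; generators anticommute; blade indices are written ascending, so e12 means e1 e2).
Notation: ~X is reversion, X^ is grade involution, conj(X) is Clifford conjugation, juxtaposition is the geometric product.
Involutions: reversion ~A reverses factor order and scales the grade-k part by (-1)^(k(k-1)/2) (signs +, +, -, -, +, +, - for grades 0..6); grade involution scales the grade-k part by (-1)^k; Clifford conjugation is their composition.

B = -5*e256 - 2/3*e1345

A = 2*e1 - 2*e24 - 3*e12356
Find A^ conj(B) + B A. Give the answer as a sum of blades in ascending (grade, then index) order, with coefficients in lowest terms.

first term: 15*e13 - 2*e246 - 4/3*e345 + 10*e456 + 4/3*e1235 + 10*e1256
second term: -15*e13 - 2*e246 - 4/3*e345 - 10*e456 - 4/3*e1235 + 10*e1256
Answer: -4*e246 - 8/3*e345 + 20*e1256


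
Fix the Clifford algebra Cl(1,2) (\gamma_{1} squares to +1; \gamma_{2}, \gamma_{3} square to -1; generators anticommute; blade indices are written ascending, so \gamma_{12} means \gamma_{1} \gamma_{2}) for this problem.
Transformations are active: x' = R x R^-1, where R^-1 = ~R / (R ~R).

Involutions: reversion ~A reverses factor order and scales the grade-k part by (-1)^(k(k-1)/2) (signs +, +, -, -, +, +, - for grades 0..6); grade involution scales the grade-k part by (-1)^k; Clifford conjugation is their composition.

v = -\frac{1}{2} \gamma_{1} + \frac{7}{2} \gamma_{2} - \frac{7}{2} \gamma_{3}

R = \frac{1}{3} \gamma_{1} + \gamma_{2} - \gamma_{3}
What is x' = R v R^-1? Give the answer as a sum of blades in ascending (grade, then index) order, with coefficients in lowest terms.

~R = \frac{1}{3} \gamma_{1} + \gamma_{2} - \gamma_{3}, and R ~R = -\frac{17}{9}, so R^-1 = ~R / (-\frac{17}{9}).
R v = -\frac{43}{6} + \frac{5}{3} \gamma_{12} - \frac{5}{3} \gamma_{13}
Answer: \frac{103}{34} \gamma_{1} + \frac{139}{34} \gamma_{2} - \frac{139}{34} \gamma_{3}


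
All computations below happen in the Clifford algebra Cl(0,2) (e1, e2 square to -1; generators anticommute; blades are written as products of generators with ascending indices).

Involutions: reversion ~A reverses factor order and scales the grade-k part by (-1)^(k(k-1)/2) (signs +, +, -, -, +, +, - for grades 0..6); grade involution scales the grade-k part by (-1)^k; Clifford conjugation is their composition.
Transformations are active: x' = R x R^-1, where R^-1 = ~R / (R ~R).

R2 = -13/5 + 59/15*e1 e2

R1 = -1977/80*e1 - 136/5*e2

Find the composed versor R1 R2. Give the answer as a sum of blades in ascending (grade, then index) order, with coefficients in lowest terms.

Distribute over the terms of R1 (each basis-blade product reordered to ascending indices, repeated generators contracted through their squares):
(-1977/80*e1) R2 = 25701/400*e1 + 38881/400*e2
(-136/5*e2) R2 = -8024/75*e1 + 1768/25*e2
Summing the partial products and collecting blades:
Answer: -51281/1200*e1 + 67169/400*e2


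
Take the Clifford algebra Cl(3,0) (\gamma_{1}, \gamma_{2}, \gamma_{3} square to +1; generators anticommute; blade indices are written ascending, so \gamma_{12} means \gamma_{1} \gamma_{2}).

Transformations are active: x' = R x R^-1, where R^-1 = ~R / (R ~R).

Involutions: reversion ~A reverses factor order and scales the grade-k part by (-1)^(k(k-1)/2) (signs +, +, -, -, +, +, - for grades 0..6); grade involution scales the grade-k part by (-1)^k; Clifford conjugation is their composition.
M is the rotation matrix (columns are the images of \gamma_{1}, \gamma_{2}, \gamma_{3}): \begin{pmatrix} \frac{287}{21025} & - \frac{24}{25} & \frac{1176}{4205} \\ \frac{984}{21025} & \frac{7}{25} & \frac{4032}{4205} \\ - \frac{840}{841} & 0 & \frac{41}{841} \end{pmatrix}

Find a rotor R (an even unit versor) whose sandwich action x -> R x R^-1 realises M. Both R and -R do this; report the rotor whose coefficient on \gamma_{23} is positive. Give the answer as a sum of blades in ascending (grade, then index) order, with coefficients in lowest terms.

Method: write R = a + b12*\gamma_{12} + b13*\gamma_{13} + b23*\gamma_{23} with a^2 + b12^2 + b13^2 + b23^2 = 1 (so R^-1 = ~R). Expanding the columns R e_j ~R gives tr M = 4a^2 - 1 and, from the antisymmetric part, M21 - M12 = -4a*b12, M13 - M31 = 4a*b13, M32 - M23 = -4a*b23.
Here tr M = \frac{7199}{21025}, so a^2 = (1 + tr M)/4 = \frac{7056}{21025} and a = ±\frac{84}{145}. Taking a = \frac{84}{145}: M21 - M12 = \frac{21168}{21025}, M13 - M31 = \frac{5376}{4205}, M32 - M23 = -\frac{4032}{4205}, giving b12 = -\frac{63}{145}, b13 = \frac{16}{29}, b23 = \frac{12}{29}, i.e. R = \frac{84}{145} - \frac{63}{145} \gamma_{12} + \frac{16}{29} \gamma_{13} + \frac{12}{29} \gamma_{23}.
Its \gamma_{23} coefficient is already positive.
Answer: \frac{84}{145} - \frac{63}{145} \gamma_{12} + \frac{16}{29} \gamma_{13} + \frac{12}{29} \gamma_{23}. Note: both R and -R realise this M (trace \frac{7199}{21025}); the covering map identifies them, and the \gamma_{23}-coefficient sign is the tie-breaker.


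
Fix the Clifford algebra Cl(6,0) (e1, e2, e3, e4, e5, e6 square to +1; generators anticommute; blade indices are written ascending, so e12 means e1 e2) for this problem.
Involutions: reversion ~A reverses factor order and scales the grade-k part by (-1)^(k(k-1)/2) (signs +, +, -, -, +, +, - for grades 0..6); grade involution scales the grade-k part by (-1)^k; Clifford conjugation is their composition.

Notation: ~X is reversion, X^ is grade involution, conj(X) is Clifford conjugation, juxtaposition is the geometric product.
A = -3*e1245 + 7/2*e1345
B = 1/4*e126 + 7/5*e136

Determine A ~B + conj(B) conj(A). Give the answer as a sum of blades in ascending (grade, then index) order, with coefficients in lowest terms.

first term: 83/20*e456 - 203/40*e23456
second term: -83/20*e456 - 203/40*e23456
Answer: -203/20*e23456


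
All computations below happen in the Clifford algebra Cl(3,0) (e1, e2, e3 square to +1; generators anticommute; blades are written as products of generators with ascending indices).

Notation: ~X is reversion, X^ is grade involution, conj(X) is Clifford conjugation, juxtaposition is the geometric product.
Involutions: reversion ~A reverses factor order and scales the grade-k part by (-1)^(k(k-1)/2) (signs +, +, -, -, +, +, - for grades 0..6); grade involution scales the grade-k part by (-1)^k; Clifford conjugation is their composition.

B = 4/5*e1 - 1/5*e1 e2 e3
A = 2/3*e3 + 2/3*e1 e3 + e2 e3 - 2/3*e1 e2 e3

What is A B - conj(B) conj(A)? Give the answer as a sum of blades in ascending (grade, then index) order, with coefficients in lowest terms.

first term: -2/15 + 1/5*e1 - 2/15*e2 - 8/15*e3 - 2/15*e1 e2 - 8/15*e1 e3 - 8/15*e2 e3 + 4/5*e1 e2 e3
second term: -2/15 - 1/5*e1 + 2/15*e2 + 8/15*e3 + 2/15*e1 e2 + 8/15*e1 e3 + 8/15*e2 e3 + 4/5*e1 e2 e3
Answer: 2/5*e1 - 4/15*e2 - 16/15*e3 - 4/15*e1 e2 - 16/15*e1 e3 - 16/15*e2 e3


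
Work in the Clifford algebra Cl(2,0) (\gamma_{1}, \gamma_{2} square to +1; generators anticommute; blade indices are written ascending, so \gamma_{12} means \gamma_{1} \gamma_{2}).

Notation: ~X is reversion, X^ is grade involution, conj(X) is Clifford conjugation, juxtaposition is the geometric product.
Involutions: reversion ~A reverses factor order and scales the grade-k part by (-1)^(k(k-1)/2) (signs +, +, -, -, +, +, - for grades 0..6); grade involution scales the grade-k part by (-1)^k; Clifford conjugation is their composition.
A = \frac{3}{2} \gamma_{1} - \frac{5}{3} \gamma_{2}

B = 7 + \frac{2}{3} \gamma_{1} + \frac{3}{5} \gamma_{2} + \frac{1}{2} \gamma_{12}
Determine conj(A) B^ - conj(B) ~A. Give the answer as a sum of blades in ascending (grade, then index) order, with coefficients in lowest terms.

first term: -\frac{34}{3} \gamma_{1} + \frac{131}{12} \gamma_{2} + \frac{181}{90} \gamma_{12}
second term: \frac{34}{3} \gamma_{1} - \frac{131}{12} \gamma_{2} + \frac{181}{90} \gamma_{12}
Answer: -\frac{68}{3} \gamma_{1} + \frac{131}{6} \gamma_{2}


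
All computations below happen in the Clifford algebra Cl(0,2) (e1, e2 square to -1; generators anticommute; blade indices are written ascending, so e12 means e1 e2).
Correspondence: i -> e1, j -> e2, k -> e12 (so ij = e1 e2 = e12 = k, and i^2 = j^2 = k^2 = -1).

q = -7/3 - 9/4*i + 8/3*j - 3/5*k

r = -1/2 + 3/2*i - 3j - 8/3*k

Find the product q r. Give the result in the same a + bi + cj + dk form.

In blades: q = -7/3 - 9/4*e1 + 8/3*e2 - 3/5*e12, r = -1/2 + 3/2*e1 - 3*e2 - 8/3*e12.
Distribute q over r term by term (generator squares from the signature, products reordered to ascending indices): (-7/3)*r = 7/6 - 7/2*e1 + 7*e2 + 56/9*e12; (-9/4*e1)*r = 27/8 + 9/8*e1 - 6*e2 + 27/4*e12; (8/3*e2)*r = 8 - 64/9*e1 - 4/3*e2 - 4*e12; (-3/5*e12)*r = -8/5 - 9/5*e1 - 9/10*e2 + 3/10*e12.
Sum: 1313/120 - 4063/360*e1 - 37/30*e2 + 1669/180*e12; translating back through the correspondence:
Answer: 1313/120 - 4063/360*i - 37/30*j + 1669/180*k


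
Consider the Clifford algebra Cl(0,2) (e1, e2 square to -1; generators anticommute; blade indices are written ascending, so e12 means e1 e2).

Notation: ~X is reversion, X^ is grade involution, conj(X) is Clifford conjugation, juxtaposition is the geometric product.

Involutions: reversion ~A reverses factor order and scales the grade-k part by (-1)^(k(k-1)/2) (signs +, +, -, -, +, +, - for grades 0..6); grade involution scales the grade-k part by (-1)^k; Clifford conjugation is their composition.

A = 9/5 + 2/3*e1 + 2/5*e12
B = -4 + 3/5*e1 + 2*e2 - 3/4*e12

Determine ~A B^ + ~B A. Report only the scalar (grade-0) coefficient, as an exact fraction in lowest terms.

first term: -71/10 - 341/75*e1 - 143/50*e2 - 13/12*e12
second term: -79/10 - 59/75*e1 + 193/50*e2 - 19/12*e12
Answer: -15


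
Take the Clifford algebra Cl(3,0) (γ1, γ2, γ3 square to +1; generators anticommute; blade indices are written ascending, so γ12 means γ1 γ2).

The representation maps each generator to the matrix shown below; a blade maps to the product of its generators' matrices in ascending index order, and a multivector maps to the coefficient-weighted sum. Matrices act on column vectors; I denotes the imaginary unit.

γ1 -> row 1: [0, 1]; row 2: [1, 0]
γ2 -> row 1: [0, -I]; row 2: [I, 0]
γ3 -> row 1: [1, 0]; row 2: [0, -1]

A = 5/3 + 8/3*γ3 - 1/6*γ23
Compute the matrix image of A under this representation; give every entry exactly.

Bivector images (products of the table entries): rho(γ23) = rho(γ2)rho(γ3) = row 1: [0, I]; row 2: [I, 0].
M = (5/3)*1 + (8/3)*rho(γ3) + (-1/6)*rho(γ23), summed entrywise (1 is the identity matrix):
Answer: row 1: [13/3, -I/6]; row 2: [-I/6, -1]


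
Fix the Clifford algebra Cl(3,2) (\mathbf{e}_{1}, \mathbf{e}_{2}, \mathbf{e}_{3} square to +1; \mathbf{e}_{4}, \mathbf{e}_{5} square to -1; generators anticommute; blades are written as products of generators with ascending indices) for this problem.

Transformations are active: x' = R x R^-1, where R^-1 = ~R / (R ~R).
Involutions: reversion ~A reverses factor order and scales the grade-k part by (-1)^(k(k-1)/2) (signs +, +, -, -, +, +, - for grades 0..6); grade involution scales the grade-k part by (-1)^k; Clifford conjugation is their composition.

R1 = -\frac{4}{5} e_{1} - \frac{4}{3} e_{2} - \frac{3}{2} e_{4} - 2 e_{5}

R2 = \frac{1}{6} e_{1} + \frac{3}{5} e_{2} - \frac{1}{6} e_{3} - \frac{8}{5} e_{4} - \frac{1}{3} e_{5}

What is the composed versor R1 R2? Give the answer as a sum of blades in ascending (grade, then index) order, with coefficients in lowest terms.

Distribute over the terms of R1 (each basis-blade product reordered to ascending indices, repeated generators contracted through their squares):
(-\frac{4}{5} e_{1}) R2 = -\frac{2}{15} - \frac{12}{25} e_{1} e_{2} + \frac{2}{15} e_{1} e_{3} + \frac{32}{25} e_{1} e_{4} + \frac{4}{15} e_{1} e_{5}
(-\frac{4}{3} e_{2}) R2 = -\frac{4}{5} + \frac{2}{9} e_{1} e_{2} + \frac{2}{9} e_{2} e_{3} + \frac{32}{15} e_{2} e_{4} + \frac{4}{9} e_{2} e_{5}
(-\frac{3}{2} e_{4}) R2 = -\frac{12}{5} + \frac{1}{4} e_{1} e_{4} + \frac{9}{10} e_{2} e_{4} - \frac{1}{4} e_{3} e_{4} + \frac{1}{2} e_{4} e_{5}
(-2 e_{5}) R2 = -\frac{2}{3} + \frac{1}{3} e_{1} e_{5} + \frac{6}{5} e_{2} e_{5} - \frac{1}{3} e_{3} e_{5} - \frac{16}{5} e_{4} e_{5}
Summing the partial products and collecting blades:
Answer: -4 - \frac{58}{225} e_{1} e_{2} + \frac{2}{15} e_{1} e_{3} + \frac{153}{100} e_{1} e_{4} + \frac{3}{5} e_{1} e_{5} + \frac{2}{9} e_{2} e_{3} + \frac{91}{30} e_{2} e_{4} + \frac{74}{45} e_{2} e_{5} - \frac{1}{4} e_{3} e_{4} - \frac{1}{3} e_{3} e_{5} - \frac{27}{10} e_{4} e_{5}


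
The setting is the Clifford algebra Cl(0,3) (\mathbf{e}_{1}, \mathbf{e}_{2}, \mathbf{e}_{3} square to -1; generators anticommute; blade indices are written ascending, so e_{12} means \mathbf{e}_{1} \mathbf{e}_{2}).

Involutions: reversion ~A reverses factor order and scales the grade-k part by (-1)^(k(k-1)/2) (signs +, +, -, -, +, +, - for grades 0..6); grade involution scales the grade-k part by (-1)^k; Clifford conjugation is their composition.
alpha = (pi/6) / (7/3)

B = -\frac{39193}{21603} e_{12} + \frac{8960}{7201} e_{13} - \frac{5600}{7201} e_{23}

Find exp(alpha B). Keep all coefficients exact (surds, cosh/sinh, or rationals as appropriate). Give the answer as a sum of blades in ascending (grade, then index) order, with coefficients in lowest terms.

B^2 term by term: the squares give (-\frac{39193}{21603})^2*(e_{12})^2 + (\frac{8960}{7201})^2*(e_{13})^2 + (-\frac{5600}{7201})^2*(e_{23})^2 = \frac{1536091249}{466689609}*(-1) + \frac{80281600}{51854401}*(-1) + \frac{31360000}{51854401}*(-1) = -\frac{49}{9} (each basis 2-blade squares to minus the product of its generators' squares); cross terms between blades sharing an index anticommute and cancel. So B^2 = -\frac{49}{9}.
B^2 = -\frac{49}{9} — circular case — the even/odd split gives cos and sin: l = \frac{7}{3}, alpha*l = \frac{\pi}{6}, so exp(alpha B) = cos(\frac{\pi}{6}) + (sin(\frac{\pi}{6})/(\frac{7}{3}))*B = \frac{\sqrt{3}}{2} + (\frac{3}{14})*B.
Answer: \frac{\sqrt{3}}{2} - \frac{5599}{14402} e_{12} + \frac{1920}{7201} e_{13} - \frac{1200}{7201} e_{23}


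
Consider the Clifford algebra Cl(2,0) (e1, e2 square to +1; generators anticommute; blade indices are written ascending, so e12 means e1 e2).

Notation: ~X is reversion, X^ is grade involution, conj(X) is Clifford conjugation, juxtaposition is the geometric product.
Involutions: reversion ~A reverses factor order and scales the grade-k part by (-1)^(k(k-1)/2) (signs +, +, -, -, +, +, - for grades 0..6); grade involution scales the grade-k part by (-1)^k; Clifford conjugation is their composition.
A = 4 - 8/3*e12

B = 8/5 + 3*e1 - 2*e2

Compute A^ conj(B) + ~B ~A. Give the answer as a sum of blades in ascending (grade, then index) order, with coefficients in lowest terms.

first term: 32/5 - 52/3*e1 - 64/15*e12
second term: 32/5 + 52/3*e1 + 64/15*e12
Answer: 64/5


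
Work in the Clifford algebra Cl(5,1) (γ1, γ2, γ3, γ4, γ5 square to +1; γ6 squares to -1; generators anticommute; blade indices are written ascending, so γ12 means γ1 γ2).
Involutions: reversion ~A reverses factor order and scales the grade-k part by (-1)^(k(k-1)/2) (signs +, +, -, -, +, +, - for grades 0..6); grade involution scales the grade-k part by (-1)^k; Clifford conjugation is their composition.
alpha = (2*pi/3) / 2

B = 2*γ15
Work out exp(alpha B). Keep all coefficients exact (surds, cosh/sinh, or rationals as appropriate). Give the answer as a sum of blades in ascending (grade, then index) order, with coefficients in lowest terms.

B^2 = (2)^2*(γ15)^2 = 4*(-1) = -4 (a basis 2-blade squares to minus the product of its generators' squares).
B^2 = -4 — B^2 < 0, so the exponential closes trigonometrically: l = 2, alpha*l = 2*pi/3, so exp(alpha B) = cos(2*pi/3) + (sin(2*pi/3)/2)*B = -1/2 + (sqrt(3)/4)*B.
Answer: -1/2 + sqrt(3)/2*γ15


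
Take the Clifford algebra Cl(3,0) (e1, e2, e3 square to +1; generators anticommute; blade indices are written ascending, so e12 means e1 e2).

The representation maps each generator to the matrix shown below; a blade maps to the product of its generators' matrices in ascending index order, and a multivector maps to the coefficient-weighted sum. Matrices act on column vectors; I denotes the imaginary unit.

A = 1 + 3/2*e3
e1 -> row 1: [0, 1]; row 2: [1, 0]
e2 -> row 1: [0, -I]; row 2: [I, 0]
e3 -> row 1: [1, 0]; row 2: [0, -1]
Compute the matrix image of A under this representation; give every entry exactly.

M = (1)*1 + (3/2)*rho(e3), summed entrywise (1 is the identity matrix):
Answer: row 1: [5/2, 0]; row 2: [0, -1/2]


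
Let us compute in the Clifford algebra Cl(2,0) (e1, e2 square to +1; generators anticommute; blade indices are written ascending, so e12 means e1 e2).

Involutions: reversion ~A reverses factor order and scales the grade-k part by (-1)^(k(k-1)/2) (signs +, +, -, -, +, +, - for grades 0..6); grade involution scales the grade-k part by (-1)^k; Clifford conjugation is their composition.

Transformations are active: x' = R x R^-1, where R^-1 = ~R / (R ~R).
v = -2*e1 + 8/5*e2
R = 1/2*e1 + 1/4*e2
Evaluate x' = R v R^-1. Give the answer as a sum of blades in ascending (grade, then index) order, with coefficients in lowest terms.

~R = 1/2*e1 + 1/4*e2, and R ~R = 5/16, so R^-1 = ~R / (5/16).
R v = -3/5 + 13/10*e12
Answer: 2/25*e1 - 64/25*e2


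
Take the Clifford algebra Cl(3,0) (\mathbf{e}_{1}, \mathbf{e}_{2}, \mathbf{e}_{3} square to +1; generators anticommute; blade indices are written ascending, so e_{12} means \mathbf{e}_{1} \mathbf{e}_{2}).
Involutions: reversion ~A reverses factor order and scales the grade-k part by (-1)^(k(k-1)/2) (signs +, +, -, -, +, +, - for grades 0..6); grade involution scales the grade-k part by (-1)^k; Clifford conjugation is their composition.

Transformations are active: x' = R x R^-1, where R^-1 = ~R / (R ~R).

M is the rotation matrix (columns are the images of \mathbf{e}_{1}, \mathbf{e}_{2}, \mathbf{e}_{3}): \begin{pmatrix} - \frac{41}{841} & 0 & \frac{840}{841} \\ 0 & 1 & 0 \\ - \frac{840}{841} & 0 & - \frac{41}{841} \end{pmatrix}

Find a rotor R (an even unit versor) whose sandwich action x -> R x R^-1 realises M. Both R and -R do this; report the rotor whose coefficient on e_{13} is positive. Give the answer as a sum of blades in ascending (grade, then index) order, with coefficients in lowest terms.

Method: write R = a + b12*e_{12} + b13*e_{13} + b23*e_{23} with a^2 + b12^2 + b13^2 + b23^2 = 1 (so R^-1 = ~R). Expanding the columns R e_j ~R gives tr M = 4a^2 - 1 and, from the antisymmetric part, M21 - M12 = -4a*b12, M13 - M31 = 4a*b13, M32 - M23 = -4a*b23.
Here tr M = \frac{759}{841}, so a^2 = (1 + tr M)/4 = \frac{400}{841} and a = ±\frac{20}{29}. Taking a = \frac{20}{29}: M21 - M12 = 0, M13 - M31 = \frac{1680}{841}, M32 - M23 = 0, giving b12 = 0, b13 = \frac{21}{29}, b23 = 0, i.e. R = \frac{20}{29} + \frac{21}{29} e_{13}.
Its e_{13} coefficient is already positive.
Answer: \frac{20}{29} + \frac{21}{29} e_{13}. Note: both R and -R realise this M (trace \frac{759}{841}); the covering map identifies them, and the e_{13}-coefficient sign is the tie-breaker.
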